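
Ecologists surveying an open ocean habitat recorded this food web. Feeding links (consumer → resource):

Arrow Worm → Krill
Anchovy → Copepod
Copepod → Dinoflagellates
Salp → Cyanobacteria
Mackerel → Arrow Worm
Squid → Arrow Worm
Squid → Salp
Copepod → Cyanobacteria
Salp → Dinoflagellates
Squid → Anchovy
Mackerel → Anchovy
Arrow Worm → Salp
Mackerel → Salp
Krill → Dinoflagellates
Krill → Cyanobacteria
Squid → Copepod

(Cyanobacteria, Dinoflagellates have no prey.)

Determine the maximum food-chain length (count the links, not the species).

3 links

One longest chain: Cyanobacteria → Salp → Arrow Worm → Mackerel.
It has 4 species and 3 links.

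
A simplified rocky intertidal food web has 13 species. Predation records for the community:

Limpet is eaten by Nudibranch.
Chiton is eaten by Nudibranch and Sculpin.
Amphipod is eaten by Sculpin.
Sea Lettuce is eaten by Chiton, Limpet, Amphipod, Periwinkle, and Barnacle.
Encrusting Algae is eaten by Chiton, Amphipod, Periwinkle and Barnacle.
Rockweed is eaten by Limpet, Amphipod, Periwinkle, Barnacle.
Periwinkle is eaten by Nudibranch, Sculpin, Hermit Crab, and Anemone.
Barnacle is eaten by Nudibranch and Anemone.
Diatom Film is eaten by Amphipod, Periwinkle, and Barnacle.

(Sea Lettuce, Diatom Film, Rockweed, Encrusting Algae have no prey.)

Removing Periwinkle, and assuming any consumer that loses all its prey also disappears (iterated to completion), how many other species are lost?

1

Remove Periwinkle.
Round 1: Hermit Crab (all prey gone) → extinct.
No further losses. Total secondary extinctions: 1.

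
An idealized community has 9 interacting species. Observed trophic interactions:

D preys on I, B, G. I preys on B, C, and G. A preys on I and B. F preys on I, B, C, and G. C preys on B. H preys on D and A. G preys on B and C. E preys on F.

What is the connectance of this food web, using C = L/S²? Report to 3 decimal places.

C = 0.222

The web has S = 9 species and L = 18 feeding links.
C = L / S² = 18 / 81 = 0.2222 ≈ 0.222.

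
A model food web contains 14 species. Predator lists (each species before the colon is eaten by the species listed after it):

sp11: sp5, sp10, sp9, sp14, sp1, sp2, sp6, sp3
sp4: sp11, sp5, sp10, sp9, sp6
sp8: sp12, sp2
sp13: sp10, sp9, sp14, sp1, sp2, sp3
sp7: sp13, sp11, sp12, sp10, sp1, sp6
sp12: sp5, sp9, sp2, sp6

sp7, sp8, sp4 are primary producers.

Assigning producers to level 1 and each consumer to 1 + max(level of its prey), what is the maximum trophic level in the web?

3

Producers (level 1): sp7, sp8, sp4.
sp7 → sp13 → sp9 gives sp9 level 3.
No species has a prey at level 3, so no species reaches level 4.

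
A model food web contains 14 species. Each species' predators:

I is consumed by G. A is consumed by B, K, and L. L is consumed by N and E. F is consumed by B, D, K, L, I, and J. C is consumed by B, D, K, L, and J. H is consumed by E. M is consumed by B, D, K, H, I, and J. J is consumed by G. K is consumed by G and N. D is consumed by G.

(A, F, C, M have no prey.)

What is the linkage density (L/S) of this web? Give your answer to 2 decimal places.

There are L = 28 links among S = 14 species.
L/S = 28/14 = 2.0000 ≈ 2.00.

L/S = 2.00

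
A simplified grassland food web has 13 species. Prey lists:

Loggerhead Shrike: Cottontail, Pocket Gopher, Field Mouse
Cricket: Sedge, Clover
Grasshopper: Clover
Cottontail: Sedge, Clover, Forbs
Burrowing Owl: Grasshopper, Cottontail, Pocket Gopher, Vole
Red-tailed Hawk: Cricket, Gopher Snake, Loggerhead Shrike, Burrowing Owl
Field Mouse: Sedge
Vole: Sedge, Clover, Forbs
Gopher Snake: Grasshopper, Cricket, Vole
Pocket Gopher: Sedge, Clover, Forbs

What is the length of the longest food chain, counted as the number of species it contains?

One longest chain: Sedge → Vole → Gopher Snake → Red-tailed Hawk.
It has 4 species and 3 links.

4 species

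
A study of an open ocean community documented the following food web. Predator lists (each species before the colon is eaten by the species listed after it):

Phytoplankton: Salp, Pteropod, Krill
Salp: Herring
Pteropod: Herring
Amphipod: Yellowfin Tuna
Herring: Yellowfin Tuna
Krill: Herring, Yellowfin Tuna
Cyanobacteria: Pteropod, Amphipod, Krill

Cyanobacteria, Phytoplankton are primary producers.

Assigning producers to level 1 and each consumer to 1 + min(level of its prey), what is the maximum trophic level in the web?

Producers (level 1): Cyanobacteria, Phytoplankton.
Following each consumer down to its lowest-level prey: Cyanobacteria → Amphipod → Yellowfin Tuna (levels 1 through 3).
All prey of Yellowfin Tuna (Amphipod 2, Krill 2, Herring 3) are at level 2 or above, so Yellowfin Tuna is at level 1 + 2 = 3.
Every consumer has at least one prey at level 2 or below, so none exceeds level 3.

3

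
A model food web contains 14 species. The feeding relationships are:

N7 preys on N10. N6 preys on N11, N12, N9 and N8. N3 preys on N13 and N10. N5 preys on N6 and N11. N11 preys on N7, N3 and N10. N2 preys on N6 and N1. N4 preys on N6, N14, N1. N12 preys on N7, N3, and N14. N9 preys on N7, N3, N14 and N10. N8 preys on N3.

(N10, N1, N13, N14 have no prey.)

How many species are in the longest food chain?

5 species

One longest chain: N10 → N3 → N8 → N6 → N2.
It has 5 species and 4 links.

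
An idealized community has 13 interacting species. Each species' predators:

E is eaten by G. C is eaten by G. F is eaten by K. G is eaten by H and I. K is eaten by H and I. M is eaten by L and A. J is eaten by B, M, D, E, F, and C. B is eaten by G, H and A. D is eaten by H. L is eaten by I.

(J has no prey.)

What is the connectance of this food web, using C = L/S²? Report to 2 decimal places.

C = 0.12

The web has S = 13 species and L = 20 feeding links.
C = L / S² = 20 / 169 = 0.1183 ≈ 0.12.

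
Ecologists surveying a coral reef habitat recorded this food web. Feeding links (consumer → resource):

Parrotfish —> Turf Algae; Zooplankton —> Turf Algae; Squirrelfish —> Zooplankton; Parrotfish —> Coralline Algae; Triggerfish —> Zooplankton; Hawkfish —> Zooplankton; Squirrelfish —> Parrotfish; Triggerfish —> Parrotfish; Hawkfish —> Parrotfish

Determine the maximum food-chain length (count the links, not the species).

2 links

One longest chain: Turf Algae → Parrotfish → Hawkfish.
It has 3 species and 2 links.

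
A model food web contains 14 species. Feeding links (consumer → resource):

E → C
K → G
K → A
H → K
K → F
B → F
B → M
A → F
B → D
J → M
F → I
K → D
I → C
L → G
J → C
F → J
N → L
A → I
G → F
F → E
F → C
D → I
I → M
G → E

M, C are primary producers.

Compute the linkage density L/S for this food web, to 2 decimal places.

L/S = 1.71

There are L = 24 links among S = 14 species.
L/S = 24/14 = 1.7143 ≈ 1.71.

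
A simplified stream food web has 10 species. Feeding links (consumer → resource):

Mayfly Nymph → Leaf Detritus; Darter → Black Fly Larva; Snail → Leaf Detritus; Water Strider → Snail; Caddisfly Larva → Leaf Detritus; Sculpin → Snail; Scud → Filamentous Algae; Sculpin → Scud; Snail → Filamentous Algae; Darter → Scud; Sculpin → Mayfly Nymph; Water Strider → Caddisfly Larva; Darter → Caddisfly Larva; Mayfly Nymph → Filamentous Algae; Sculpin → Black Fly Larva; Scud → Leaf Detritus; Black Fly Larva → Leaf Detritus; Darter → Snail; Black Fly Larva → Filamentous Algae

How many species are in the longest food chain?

One longest chain: Filamentous Algae → Snail → Sculpin.
It has 3 species and 2 links.

3 species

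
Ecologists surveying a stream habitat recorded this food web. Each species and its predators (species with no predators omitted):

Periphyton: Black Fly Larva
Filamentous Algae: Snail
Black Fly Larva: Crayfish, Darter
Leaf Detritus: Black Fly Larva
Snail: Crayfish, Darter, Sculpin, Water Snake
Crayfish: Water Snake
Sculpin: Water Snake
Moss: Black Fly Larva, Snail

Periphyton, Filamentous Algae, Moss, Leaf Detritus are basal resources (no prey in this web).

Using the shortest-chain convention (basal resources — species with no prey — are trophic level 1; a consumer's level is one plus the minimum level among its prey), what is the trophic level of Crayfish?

Trophic level 3

Periphyton has no prey (basal) → level 1.
Black Fly Larva eats Periphyton → level 2.
Crayfish eats Black Fly Larva → level 3.
No prey of Crayfish is below level 2, so 3 is the minimum.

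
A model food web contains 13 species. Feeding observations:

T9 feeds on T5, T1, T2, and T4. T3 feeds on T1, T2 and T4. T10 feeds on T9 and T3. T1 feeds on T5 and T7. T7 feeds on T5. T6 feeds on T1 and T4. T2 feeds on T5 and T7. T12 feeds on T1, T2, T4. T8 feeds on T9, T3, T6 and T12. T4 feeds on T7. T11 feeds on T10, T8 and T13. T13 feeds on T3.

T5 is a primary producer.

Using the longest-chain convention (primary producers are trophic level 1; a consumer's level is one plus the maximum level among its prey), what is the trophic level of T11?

Trophic level 6

T5 is a producer → level 1.
T7 eats T5 → level 2.
T4 eats T7 → level 3.
T3 eats T4 (level 3); other prey at levels: T1 3, T2 3 → level 4.
T13 eats T3 → level 5.
T11 eats T13 (level 5); other prey at levels: T8 5, T10 5 → level 6.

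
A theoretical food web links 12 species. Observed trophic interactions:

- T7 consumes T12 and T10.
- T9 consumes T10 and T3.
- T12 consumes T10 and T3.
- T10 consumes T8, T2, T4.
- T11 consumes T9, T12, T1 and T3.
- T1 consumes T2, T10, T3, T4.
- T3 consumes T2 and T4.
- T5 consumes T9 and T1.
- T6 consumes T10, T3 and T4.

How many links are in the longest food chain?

3 links

One longest chain: T2 → T10 → T12 → T7.
It has 4 species and 3 links.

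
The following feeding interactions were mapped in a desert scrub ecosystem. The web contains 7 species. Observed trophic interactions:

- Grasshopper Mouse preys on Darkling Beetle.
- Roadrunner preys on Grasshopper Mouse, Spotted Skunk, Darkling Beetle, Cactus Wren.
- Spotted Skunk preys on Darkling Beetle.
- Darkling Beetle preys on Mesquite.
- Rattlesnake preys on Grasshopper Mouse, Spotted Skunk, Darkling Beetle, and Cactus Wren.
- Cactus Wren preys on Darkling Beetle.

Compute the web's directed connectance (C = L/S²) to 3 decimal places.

C = 0.245

The web has S = 7 species and L = 12 feeding links.
C = L / S² = 12 / 49 = 0.2449 ≈ 0.245.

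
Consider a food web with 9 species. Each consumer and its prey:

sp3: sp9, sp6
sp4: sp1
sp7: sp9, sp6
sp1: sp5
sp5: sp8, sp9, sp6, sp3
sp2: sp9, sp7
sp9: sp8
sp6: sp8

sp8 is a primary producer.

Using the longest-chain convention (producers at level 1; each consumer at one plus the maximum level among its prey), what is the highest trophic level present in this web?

6

Producers (level 1): sp8.
sp8 → sp9 → sp3 → sp5 → sp1 → sp4 gives sp4 level 6.
No species has a prey at level 6, so no species reaches level 7.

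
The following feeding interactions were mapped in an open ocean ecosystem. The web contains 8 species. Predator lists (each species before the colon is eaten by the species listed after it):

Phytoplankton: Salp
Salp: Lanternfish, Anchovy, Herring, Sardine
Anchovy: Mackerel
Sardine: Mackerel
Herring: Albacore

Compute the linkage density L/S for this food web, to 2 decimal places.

There are L = 8 links among S = 8 species.
L/S = 8/8 = 1.0000 ≈ 1.00.

L/S = 1.00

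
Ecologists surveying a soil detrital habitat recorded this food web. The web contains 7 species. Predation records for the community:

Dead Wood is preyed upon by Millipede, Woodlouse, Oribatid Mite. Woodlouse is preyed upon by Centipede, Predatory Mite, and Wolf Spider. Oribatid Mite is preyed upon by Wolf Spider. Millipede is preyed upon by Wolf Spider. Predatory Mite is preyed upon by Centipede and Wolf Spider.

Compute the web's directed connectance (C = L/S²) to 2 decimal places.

The web has S = 7 species and L = 10 feeding links.
C = L / S² = 10 / 49 = 0.2041 ≈ 0.20.

C = 0.20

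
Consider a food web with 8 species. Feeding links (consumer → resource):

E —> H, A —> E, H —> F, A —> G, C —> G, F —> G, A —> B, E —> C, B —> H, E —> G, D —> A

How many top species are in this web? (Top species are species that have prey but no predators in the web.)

Top species (has prey, but nothing eats it): D.
Count: 1.

1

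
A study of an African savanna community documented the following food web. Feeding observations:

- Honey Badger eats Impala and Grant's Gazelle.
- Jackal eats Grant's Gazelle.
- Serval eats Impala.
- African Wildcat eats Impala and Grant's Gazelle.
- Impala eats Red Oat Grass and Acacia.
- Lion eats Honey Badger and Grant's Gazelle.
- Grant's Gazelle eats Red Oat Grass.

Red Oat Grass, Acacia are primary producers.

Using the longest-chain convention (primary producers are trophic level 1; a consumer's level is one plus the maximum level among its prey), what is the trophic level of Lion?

Red Oat Grass is a producer → level 1.
Grant's Gazelle eats Red Oat Grass → level 2.
Honey Badger eats Grant's Gazelle (level 2); other prey at levels: Impala 2 → level 3.
Lion eats Honey Badger (level 3); other prey at levels: Grant's Gazelle 2 → level 4.

Trophic level 4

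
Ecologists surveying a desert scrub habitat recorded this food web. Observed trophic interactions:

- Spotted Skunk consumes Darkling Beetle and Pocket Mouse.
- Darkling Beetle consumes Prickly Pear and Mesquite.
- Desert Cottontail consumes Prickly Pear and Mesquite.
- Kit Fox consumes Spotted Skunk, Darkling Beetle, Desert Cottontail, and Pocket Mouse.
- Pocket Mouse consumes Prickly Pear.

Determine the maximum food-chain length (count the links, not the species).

One longest chain: Mesquite → Darkling Beetle → Spotted Skunk → Kit Fox.
It has 4 species and 3 links.

3 links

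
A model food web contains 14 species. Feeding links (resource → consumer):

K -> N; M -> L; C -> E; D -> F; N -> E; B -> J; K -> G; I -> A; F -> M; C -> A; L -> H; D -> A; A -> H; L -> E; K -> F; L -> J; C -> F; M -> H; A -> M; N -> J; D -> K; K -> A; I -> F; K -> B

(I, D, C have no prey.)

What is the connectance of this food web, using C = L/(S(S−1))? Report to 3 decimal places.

The web has S = 14 species and L = 24 feeding links.
C = L / (S(S−1)) = 24 / 182 = 0.1319 ≈ 0.132.

C = 0.132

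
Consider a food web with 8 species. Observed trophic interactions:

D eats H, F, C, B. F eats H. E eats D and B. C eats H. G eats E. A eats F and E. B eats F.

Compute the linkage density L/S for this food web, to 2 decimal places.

L/S = 1.50

There are L = 12 links among S = 8 species.
L/S = 12/8 = 1.5000 ≈ 1.50.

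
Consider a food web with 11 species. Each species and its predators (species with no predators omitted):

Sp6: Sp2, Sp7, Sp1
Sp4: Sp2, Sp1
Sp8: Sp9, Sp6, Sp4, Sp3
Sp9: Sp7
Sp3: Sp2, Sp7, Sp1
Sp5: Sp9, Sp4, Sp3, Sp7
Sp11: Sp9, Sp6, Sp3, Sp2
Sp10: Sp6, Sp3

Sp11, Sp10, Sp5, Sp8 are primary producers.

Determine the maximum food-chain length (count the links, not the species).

2 links

One longest chain: Sp11 → Sp6 → Sp2.
It has 3 species and 2 links.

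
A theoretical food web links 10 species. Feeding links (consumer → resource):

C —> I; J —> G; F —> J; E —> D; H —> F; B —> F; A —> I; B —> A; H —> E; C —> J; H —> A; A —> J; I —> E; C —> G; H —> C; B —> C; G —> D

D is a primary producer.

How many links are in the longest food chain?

4 links

One longest chain: D → G → J → F → B.
It has 5 species and 4 links.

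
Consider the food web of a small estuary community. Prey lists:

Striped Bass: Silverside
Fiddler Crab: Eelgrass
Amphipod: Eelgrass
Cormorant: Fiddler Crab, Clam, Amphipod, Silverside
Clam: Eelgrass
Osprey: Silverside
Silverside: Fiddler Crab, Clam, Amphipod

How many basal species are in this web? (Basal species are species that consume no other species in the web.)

Basal species (no prey listed): Eelgrass.
Count: 1.

1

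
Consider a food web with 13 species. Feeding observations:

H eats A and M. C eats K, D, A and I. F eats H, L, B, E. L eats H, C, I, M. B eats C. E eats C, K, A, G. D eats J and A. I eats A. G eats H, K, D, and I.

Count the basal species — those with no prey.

Basal species (no prey listed): J, A, K, M.
Count: 4.

4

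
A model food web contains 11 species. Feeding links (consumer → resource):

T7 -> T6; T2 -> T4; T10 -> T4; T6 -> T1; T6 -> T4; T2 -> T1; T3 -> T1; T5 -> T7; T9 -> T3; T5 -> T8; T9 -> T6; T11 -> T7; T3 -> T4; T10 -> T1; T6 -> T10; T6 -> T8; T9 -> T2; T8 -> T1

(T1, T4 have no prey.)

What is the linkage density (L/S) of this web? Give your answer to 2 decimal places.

There are L = 18 links among S = 11 species.
L/S = 18/11 = 1.6364 ≈ 1.64.

L/S = 1.64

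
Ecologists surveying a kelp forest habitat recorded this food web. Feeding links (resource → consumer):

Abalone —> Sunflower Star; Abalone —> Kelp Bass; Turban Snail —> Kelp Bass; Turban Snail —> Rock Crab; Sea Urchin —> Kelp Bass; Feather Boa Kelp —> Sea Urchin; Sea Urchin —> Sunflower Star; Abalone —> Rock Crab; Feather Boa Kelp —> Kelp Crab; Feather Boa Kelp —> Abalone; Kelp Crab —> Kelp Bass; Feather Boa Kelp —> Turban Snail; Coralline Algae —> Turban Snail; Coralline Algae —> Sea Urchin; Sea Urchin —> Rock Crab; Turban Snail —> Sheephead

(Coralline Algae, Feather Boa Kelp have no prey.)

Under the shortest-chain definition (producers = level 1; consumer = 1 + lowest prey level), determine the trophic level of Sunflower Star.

Trophic level 3

Coralline Algae is a producer → level 1.
Sea Urchin eats Coralline Algae → level 2.
Sunflower Star eats Sea Urchin → level 3.
No prey of Sunflower Star is below level 2, so 3 is the minimum.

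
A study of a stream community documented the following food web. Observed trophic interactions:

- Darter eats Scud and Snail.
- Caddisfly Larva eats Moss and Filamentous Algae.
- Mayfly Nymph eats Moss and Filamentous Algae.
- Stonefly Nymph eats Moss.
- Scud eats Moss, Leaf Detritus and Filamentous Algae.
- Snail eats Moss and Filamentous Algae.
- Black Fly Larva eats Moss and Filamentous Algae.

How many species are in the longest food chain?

3 species

One longest chain: Filamentous Algae → Scud → Darter.
It has 3 species and 2 links.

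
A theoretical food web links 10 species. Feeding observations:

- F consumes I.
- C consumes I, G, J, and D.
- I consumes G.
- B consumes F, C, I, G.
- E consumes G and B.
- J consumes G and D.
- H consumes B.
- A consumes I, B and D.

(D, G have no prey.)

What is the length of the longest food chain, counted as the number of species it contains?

5 species

One longest chain: G → I → F → B → E.
It has 5 species and 4 links.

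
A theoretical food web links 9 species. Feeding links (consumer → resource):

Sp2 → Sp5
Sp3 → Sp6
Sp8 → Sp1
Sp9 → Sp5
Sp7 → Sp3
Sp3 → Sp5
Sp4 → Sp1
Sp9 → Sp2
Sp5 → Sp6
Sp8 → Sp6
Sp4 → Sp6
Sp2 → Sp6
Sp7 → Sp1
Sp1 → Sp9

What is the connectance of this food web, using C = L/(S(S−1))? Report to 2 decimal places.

The web has S = 9 species and L = 14 feeding links.
C = L / (S(S−1)) = 14 / 72 = 0.1944 ≈ 0.19.

C = 0.19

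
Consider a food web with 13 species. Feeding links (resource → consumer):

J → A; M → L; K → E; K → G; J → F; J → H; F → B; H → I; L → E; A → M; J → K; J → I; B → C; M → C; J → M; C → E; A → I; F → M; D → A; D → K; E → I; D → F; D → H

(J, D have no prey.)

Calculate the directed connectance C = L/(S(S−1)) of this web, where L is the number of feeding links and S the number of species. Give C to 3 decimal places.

The web has S = 13 species and L = 23 feeding links.
C = L / (S(S−1)) = 23 / 156 = 0.1474 ≈ 0.147.

C = 0.147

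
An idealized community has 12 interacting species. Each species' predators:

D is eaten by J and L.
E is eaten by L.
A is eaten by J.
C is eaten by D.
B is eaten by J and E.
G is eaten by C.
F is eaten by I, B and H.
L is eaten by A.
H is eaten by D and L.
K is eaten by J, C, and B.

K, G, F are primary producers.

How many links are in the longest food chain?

One longest chain: K → C → D → L → A → J.
It has 6 species and 5 links.

5 links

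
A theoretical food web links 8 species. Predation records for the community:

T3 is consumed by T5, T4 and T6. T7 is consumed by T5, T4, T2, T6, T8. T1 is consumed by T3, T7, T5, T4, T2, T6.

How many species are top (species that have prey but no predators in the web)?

5

Top species (has prey, but nothing eats it): T2, T5, T8, T4, T6.
Count: 5.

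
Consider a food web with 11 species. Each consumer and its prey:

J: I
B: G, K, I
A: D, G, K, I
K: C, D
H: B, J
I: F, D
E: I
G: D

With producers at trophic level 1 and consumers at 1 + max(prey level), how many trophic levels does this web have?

Producers (level 1): C, F, D.
D → G → B → H gives H level 4.
No species has a prey at level 4, so no species reaches level 5.

4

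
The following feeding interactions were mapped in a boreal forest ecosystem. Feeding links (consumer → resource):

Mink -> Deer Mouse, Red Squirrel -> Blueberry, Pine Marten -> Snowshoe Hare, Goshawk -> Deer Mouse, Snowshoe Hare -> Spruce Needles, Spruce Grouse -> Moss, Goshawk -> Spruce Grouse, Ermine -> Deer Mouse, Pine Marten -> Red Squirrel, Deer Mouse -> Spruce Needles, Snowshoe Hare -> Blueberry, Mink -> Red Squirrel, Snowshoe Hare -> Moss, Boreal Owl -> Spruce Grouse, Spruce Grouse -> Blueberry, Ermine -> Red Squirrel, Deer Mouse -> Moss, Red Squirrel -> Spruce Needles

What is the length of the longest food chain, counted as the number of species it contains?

One longest chain: Moss → Deer Mouse → Mink.
It has 3 species and 2 links.

3 species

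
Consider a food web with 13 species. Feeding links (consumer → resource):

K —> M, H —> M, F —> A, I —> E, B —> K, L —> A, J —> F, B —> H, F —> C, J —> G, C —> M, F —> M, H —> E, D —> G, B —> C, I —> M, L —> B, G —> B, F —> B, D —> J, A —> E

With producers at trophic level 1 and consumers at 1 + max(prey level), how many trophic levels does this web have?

Producers (level 1): M, E.
M → H → B → F → J → D gives D level 6.
No species has a prey at level 6, so no species reaches level 7.

6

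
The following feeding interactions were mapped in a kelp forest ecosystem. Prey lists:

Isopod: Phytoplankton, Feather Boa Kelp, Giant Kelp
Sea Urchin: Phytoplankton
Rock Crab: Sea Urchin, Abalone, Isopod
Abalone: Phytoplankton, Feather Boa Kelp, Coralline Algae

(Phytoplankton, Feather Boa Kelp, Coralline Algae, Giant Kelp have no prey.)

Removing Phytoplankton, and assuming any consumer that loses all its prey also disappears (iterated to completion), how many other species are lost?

1

Remove Phytoplankton.
Round 1: Sea Urchin (all prey gone) → extinct.
No further losses. Total secondary extinctions: 1.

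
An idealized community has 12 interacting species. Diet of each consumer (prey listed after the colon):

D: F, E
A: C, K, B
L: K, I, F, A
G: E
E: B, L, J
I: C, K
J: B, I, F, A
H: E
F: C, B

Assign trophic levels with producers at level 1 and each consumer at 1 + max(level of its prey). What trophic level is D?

Trophic level 5

C is a producer → level 1.
I eats C (level 1); other prey at levels: K 1 → level 2.
L eats I (level 2); other prey at levels: K 1, F 2, A 2 → level 3.
E eats L (level 3); other prey at levels: B 1, J 3 → level 4.
D eats E (level 4); other prey at levels: F 2 → level 5.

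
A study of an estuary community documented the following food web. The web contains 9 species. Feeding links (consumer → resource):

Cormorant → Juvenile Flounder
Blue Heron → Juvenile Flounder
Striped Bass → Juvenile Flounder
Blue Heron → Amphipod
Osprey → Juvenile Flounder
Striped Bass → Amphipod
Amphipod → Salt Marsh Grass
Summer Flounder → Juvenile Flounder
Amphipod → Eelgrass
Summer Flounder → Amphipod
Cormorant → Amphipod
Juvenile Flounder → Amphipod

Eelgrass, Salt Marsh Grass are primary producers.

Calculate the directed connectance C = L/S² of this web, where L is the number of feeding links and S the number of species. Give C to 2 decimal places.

The web has S = 9 species and L = 12 feeding links.
C = L / S² = 12 / 81 = 0.1481 ≈ 0.15.

C = 0.15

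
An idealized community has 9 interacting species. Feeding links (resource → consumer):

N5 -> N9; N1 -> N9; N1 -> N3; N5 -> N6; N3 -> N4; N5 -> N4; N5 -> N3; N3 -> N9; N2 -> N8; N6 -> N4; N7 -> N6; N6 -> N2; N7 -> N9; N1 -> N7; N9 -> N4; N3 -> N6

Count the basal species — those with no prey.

2

Basal species (no prey listed): N5, N1.
Count: 2.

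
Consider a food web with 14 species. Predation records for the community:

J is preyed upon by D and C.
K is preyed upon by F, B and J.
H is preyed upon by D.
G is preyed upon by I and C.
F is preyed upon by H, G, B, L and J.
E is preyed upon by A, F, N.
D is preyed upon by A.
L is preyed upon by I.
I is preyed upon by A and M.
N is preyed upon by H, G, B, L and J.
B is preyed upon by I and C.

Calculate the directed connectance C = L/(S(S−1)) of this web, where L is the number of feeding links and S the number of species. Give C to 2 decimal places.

The web has S = 14 species and L = 27 feeding links.
C = L / (S(S−1)) = 27 / 182 = 0.1484 ≈ 0.15.

C = 0.15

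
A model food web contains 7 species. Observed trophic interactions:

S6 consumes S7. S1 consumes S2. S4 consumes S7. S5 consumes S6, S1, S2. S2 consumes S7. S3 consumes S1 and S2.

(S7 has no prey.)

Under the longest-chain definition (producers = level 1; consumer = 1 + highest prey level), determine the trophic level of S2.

Trophic level 2

S7 is a producer → level 1.
S2 eats S7 → level 2.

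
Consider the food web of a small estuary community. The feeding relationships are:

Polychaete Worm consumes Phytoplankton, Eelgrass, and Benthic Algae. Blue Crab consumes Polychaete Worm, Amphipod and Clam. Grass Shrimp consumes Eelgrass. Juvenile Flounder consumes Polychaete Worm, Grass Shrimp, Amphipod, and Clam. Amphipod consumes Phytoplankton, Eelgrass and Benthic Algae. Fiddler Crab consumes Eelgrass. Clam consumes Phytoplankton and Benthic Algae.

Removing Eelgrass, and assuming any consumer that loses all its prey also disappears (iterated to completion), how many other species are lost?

2

Remove Eelgrass.
Round 1: Fiddler Crab (all prey gone), Grass Shrimp (all prey gone) → extinct.
No further losses. Total secondary extinctions: 2.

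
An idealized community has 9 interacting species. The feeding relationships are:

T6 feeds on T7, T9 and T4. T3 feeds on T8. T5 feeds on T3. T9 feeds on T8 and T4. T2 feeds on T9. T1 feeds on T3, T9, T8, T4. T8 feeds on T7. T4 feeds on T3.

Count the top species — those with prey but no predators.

Top species (has prey, but nothing eats it): T5, T2, T6, T1.
Count: 4.

4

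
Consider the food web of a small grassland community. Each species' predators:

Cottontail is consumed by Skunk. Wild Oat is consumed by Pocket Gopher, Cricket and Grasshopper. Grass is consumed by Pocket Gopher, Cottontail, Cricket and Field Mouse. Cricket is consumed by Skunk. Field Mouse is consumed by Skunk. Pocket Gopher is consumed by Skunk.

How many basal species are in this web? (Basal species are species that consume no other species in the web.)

2

Basal species (no prey listed): Wild Oat, Grass.
Count: 2.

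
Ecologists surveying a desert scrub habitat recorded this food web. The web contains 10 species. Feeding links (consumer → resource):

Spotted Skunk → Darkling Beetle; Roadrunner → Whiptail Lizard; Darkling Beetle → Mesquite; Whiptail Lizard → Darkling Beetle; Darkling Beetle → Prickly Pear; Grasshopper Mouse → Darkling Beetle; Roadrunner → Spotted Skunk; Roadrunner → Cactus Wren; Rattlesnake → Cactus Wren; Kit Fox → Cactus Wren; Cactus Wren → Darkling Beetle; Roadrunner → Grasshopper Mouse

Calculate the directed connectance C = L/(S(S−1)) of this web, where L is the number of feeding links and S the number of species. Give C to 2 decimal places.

C = 0.13

The web has S = 10 species and L = 12 feeding links.
C = L / (S(S−1)) = 12 / 90 = 0.1333 ≈ 0.13.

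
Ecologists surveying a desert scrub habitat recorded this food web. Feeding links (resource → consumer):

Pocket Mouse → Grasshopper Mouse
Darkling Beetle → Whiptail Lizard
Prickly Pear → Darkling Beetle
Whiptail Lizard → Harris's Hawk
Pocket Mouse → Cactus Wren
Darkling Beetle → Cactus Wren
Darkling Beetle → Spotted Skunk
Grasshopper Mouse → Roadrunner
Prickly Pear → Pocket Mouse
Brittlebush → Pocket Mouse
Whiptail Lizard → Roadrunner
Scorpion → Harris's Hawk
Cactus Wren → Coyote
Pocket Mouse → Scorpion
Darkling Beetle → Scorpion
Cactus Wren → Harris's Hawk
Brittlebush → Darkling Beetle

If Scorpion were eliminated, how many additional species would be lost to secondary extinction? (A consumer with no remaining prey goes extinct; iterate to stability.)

0

Remove Scorpion.
Every predator of it retains at least one other prey: Harris's Hawk still has Whiptail Lizard, Cactus Wren.
No consumer loses all prey, so no secondary extinctions occur.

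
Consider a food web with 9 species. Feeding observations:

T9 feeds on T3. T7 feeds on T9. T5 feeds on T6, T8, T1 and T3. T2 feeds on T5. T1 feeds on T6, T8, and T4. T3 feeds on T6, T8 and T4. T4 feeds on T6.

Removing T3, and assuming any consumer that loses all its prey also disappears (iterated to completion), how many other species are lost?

Remove T3.
Round 1: T9 (all prey gone) → extinct.
Round 2: T7 (all prey gone) → extinct.
No further losses. Total secondary extinctions: 2.

2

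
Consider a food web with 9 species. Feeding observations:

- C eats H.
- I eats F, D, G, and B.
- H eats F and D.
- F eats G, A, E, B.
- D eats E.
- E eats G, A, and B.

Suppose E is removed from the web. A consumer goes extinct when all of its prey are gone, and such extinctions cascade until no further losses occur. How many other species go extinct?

Remove E.
Round 1: D (all prey gone) → extinct.
No further losses. Total secondary extinctions: 1.

1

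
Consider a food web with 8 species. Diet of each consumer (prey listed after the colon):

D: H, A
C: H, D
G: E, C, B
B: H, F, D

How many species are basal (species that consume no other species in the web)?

4

Basal species (no prey listed): H, F, E, A.
Count: 4.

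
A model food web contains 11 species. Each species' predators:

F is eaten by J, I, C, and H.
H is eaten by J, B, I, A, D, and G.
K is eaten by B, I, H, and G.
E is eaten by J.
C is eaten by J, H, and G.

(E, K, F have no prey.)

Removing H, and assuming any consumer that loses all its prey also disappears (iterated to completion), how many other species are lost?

2

Remove H.
Round 1: D (all prey gone), A (all prey gone) → extinct.
No further losses. Total secondary extinctions: 2.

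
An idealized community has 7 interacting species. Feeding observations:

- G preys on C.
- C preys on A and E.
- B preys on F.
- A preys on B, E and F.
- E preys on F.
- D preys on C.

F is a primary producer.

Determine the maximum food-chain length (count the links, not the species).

4 links

One longest chain: F → B → A → C → D.
It has 5 species and 4 links.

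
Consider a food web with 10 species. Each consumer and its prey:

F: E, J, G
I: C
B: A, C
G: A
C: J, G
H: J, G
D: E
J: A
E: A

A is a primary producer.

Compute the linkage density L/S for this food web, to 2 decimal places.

L/S = 1.40

There are L = 14 links among S = 10 species.
L/S = 14/10 = 1.4000 ≈ 1.40.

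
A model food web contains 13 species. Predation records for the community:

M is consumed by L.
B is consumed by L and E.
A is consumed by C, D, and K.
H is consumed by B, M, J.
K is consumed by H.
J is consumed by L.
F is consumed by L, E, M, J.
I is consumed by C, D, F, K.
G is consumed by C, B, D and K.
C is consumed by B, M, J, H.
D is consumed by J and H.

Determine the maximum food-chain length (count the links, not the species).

4 links

One longest chain: G → D → H → M → L.
It has 5 species and 4 links.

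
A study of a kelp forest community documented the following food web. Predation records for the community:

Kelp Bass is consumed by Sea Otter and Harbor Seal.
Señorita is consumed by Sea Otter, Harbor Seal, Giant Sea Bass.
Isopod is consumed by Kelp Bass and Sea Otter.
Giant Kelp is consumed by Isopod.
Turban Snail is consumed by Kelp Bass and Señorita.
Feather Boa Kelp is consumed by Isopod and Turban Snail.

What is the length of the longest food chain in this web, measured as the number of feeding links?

One longest chain: Feather Boa Kelp → Turban Snail → Kelp Bass → Sea Otter.
It has 4 species and 3 links.

3 links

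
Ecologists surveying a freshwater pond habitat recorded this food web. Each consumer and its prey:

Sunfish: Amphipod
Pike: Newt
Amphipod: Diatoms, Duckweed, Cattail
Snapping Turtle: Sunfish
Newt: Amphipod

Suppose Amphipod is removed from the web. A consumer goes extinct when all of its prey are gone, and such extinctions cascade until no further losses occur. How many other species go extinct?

Remove Amphipod.
Round 1: Sunfish (all prey gone), Newt (all prey gone) → extinct.
Round 2: Pike (all prey gone), Snapping Turtle (all prey gone) → extinct.
No further losses. Total secondary extinctions: 4.

4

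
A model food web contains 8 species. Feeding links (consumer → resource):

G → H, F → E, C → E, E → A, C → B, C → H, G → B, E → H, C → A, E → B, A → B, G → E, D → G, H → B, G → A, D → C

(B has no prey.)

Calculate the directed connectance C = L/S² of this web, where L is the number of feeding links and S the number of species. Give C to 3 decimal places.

The web has S = 8 species and L = 16 feeding links.
C = L / S² = 16 / 64 = 0.2500 ≈ 0.250.

C = 0.250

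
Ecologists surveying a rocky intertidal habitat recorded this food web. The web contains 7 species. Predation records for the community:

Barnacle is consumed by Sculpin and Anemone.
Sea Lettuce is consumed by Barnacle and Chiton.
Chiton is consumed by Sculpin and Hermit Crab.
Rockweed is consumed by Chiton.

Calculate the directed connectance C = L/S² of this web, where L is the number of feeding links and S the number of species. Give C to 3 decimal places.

C = 0.143

The web has S = 7 species and L = 7 feeding links.
C = L / S² = 7 / 49 = 0.1429 ≈ 0.143.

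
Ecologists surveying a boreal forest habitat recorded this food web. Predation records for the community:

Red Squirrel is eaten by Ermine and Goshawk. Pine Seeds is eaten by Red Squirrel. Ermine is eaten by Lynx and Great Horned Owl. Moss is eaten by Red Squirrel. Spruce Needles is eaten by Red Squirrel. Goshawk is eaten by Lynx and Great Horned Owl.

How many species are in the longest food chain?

One longest chain: Pine Seeds → Red Squirrel → Goshawk → Lynx.
It has 4 species and 3 links.

4 species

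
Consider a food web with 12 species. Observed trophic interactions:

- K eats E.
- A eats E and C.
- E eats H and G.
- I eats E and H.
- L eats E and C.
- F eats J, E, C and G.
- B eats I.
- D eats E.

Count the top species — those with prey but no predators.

6

Top species (has prey, but nothing eats it): D, L, K, F, A, B.
Count: 6.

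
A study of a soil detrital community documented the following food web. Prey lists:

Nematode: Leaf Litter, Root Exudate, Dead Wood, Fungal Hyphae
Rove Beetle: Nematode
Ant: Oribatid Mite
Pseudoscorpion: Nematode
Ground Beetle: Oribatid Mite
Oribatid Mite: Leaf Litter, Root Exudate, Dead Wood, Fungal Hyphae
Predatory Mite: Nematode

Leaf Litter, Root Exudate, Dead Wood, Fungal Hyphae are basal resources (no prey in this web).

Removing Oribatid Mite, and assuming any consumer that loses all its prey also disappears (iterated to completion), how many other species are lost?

2

Remove Oribatid Mite.
Round 1: Ground Beetle (all prey gone), Ant (all prey gone) → extinct.
No further losses. Total secondary extinctions: 2.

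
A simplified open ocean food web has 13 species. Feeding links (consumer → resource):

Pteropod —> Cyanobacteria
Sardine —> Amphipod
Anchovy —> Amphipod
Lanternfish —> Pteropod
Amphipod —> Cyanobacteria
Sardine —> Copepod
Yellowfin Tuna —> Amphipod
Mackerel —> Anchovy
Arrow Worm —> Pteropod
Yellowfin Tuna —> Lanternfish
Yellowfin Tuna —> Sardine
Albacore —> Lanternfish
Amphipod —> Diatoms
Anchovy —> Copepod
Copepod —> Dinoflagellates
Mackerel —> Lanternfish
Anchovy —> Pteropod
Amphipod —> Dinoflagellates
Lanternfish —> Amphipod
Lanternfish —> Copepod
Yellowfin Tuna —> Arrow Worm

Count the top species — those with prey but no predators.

3

Top species (has prey, but nothing eats it): Albacore, Mackerel, Yellowfin Tuna.
Count: 3.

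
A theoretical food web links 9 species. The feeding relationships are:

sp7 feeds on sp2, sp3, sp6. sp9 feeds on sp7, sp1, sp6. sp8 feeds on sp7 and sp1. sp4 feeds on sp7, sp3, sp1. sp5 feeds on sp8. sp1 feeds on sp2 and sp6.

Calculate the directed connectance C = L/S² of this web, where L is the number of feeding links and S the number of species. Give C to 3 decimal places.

C = 0.173

The web has S = 9 species and L = 14 feeding links.
C = L / S² = 14 / 81 = 0.1728 ≈ 0.173.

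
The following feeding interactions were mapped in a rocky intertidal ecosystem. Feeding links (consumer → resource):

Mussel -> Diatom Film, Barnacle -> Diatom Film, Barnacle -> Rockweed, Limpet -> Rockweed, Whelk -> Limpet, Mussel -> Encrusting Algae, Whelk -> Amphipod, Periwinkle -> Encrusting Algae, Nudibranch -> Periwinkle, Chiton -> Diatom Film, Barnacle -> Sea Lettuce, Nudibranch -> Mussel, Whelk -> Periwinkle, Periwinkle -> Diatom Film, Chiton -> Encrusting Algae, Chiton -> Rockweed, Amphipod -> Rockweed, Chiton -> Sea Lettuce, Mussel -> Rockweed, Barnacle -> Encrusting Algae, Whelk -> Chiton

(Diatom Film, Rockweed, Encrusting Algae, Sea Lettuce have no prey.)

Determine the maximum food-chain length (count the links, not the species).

2 links

One longest chain: Diatom Film → Mussel → Nudibranch.
It has 3 species and 2 links.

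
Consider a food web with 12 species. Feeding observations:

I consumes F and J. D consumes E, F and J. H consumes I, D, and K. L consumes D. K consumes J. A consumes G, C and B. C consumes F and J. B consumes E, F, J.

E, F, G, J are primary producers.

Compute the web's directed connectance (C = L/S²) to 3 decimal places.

C = 0.125

The web has S = 12 species and L = 18 feeding links.
C = L / S² = 18 / 144 = 0.1250 ≈ 0.125.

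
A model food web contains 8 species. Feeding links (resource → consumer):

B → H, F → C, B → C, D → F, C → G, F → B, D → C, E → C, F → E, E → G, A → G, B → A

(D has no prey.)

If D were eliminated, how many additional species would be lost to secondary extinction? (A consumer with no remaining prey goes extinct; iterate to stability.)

Remove D.
Round 1: F (all prey gone) → extinct.
Round 2: E (all prey gone), B (all prey gone) → extinct.
Round 3: C (all prey gone), H (all prey gone), A (all prey gone) → extinct.
Round 4: G (all prey gone) → extinct.
No further losses. Total secondary extinctions: 7.

7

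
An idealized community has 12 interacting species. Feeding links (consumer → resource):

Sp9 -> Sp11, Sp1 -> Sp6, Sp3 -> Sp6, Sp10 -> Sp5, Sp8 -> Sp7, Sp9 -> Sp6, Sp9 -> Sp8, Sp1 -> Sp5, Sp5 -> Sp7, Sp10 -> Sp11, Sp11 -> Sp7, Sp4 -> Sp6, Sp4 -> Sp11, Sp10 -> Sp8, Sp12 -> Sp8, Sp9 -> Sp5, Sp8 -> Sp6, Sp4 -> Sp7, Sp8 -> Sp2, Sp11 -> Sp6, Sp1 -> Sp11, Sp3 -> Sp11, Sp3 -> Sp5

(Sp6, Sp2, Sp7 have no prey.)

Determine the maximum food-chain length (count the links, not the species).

One longest chain: Sp7 → Sp5 → Sp10.
It has 3 species and 2 links.

2 links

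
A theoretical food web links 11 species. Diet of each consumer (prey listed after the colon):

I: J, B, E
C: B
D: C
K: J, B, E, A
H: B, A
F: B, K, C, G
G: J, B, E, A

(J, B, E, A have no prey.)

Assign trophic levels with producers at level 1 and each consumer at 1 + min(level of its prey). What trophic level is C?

Trophic level 2

B is a producer → level 1.
C eats B → level 2.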